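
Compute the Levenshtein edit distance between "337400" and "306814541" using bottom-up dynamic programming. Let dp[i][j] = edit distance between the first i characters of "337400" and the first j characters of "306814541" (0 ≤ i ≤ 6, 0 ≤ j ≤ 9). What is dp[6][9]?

7

   ''  3  0  6  8  1  4  5  4  1
''  0  1  2  3  4  5  6  7  8  9
 3  1  0  1  2  3  4  5  6  7  8
 3  2  1  1  2  3  4  5  6  7  8
 7  3  2  2  2  3  4  5  6  7  8
 4  4  3  3  3  3  4  4  5  6  7
 0  5  4  3  4  4  4  5  5  6  7
 0  6  5  4  4  5  5  5  6  6  7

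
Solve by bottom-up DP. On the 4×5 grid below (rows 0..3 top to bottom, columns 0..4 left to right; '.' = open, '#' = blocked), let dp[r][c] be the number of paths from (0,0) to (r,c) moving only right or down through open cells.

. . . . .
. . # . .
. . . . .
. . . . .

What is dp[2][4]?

r\c   0   1   2   3   4
  0   1   1   1   1   1
  1   1   2   0   1   2
  2   1   3   3   4   6
  3   1   4   7  11  17

6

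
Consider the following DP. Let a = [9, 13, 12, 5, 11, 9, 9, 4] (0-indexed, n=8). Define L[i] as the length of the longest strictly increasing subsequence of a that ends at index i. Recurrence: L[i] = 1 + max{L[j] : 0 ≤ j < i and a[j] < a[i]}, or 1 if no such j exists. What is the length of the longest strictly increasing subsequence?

2

   i    0    1    2    3    4    5    6    7
a[i]    9   13   12    5   11    9    9    4
L[i]    1    2    2    1    2    2    2    1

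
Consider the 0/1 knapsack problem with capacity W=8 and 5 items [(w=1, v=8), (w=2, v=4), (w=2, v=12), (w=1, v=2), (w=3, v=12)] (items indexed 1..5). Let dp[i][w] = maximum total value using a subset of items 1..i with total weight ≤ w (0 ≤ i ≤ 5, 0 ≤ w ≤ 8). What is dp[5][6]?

i\w   0   1   2   3   4   5   6   7   8
  0   0   0   0   0   0   0   0   0   0
  1   0   8   8   8   8   8   8   8   8
  2   0   8   8  12  12  12  12  12  12
  3   0   8  12  20  20  24  24  24  24
  4   0   8  12  20  22  24  26  26  26
  5   0   8  12  20  22  24  32  34  36

32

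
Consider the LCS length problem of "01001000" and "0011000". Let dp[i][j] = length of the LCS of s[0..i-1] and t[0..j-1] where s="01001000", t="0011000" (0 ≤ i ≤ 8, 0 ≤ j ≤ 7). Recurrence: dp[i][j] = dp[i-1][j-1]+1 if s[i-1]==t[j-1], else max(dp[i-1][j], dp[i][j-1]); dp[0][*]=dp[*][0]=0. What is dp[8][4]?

   ''  0  0  1  1  0  0  0
''  0  0  0  0  0  0  0  0
 0  0  1  1  1  1  1  1  1
 1  0  1  1  2  2  2  2  2
 0  0  1  2  2  2  3  3  3
 0  0  1  2  2  2  3  4  4
 1  0  1  2  3  3  3  4  4
 0  0  1  2  3  3  4  4  5
 0  0  1  2  3  3  4  5  5
 0  0  1  2  3  3  4  5  6

3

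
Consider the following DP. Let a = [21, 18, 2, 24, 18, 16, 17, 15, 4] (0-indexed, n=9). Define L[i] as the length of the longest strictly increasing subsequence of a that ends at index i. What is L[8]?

   i    0    1    2    3    4    5    6    7    8
a[i]   21   18    2   24   18   16   17   15    4
L[i]    1    1    1    2    2    2    3    2    2

2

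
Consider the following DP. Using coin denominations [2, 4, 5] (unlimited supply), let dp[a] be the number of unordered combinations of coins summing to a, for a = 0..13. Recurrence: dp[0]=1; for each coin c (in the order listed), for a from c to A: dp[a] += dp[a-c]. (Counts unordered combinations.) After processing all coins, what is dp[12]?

5

after  coin     0     1     2     3     4     5     6     7     8     9    10    11    12    13
          2     1     0     1     0     1     0     1     0     1     0     1     0     1     0
          4     1     0     1     0     2     0     2     0     3     0     3     0     4     0
          5     1     0     1     0     2     1     2     1     3     2     4     2     5     3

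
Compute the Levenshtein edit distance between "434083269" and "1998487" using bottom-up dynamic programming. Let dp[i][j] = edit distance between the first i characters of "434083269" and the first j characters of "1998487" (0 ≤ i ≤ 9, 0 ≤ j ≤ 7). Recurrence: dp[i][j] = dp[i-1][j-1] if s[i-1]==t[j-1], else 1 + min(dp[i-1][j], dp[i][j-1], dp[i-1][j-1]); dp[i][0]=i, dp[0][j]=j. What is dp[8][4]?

   ''  1  9  9  8  4  8  7
''  0  1  2  3  4  5  6  7
 4  1  1  2  3  4  4  5  6
 3  2  2  2  3  4  5  5  6
 4  3  3  3  3  4  4  5  6
 0  4  4  4  4  4  5  5  6
 8  5  5  5  5  4  5  5  6
 3  6  6  6  6  5  5  6  6
 2  7  7  7  7  6  6  6  7
 6  8  8  8  8  7  7  7  7
 9  9  9  8  8  8  8  8  8

7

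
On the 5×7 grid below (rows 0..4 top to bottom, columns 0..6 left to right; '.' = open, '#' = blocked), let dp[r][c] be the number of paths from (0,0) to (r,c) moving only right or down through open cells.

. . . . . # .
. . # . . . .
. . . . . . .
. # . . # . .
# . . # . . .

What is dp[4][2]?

3

r\c   0   1   2   3   4   5   6
  0   1   1   1   1   1   0   0
  1   1   2   0   1   2   2   2
  2   1   3   3   4   6   8  10
  3   1   0   3   7   0   8  18
  4   0   0   3   0   0   8  26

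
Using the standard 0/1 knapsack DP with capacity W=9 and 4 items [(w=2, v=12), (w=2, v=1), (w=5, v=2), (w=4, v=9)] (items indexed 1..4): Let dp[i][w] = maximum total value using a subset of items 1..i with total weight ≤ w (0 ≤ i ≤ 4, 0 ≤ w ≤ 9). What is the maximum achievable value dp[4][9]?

i\w   0   1   2   3   4   5   6   7   8   9
  0   0   0   0   0   0   0   0   0   0   0
  1   0   0  12  12  12  12  12  12  12  12
  2   0   0  12  12  13  13  13  13  13  13
  3   0   0  12  12  13  13  13  14  14  15
  4   0   0  12  12  13  13  21  21  22  22

22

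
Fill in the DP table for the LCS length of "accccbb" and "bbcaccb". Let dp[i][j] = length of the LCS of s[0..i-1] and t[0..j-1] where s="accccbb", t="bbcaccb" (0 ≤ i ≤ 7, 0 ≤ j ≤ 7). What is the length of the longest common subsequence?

4

   ''  b  b  c  a  c  c  b
''  0  0  0  0  0  0  0  0
 a  0  0  0  0  1  1  1  1
 c  0  0  0  1  1  2  2  2
 c  0  0  0  1  1  2  3  3
 c  0  0  0  1  1  2  3  3
 c  0  0  0  1  1  2  3  3
 b  0  1  1  1  1  2  3  4
 b  0  1  2  2  2  2  3  4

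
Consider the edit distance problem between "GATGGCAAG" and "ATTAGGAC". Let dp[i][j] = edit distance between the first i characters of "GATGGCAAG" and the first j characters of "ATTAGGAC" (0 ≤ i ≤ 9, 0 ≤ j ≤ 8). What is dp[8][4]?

   ''  A  T  T  A  G  G  A  C
''  0  1  2  3  4  5  6  7  8
 G  1  1  2  3  4  4  5  6  7
 A  2  1  2  3  3  4  5  5  6
 T  3  2  1  2  3  4  5  6  6
 G  4  3  2  2  3  3  4  5  6
 G  5  4  3  3  3  3  3  4  5
 C  6  5  4  4  4  4  4  4  4
 A  7  6  5  5  4  5  5  4  5
 A  8  7  6  6  5  5  6  5  5
 G  9  8  7  7  6  5  5  6  6

5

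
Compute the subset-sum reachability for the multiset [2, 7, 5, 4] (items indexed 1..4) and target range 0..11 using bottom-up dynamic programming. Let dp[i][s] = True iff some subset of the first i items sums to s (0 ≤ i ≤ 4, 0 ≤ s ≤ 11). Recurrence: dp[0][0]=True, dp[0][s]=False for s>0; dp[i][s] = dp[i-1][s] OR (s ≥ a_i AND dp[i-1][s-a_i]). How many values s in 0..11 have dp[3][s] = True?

5

i\s   0   1   2   3   4   5   6   7   8   9  10  11
  0   T   F   F   F   F   F   F   F   F   F   F   F
  1   T   F   T   F   F   F   F   F   F   F   F   F
  2   T   F   T   F   F   F   F   T   F   T   F   F
  3   T   F   T   F   F   T   F   T   F   T   F   F
  4   T   F   T   F   T   T   T   T   F   T   F   T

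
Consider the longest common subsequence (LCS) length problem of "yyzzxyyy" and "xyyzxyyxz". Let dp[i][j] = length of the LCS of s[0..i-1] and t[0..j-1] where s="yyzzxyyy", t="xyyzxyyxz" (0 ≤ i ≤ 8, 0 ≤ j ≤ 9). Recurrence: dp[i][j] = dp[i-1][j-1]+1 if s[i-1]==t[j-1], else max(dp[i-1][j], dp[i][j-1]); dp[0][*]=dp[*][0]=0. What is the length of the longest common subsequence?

6

   ''  x  y  y  z  x  y  y  x  z
''  0  0  0  0  0  0  0  0  0  0
 y  0  0  1  1  1  1  1  1  1  1
 y  0  0  1  2  2  2  2  2  2  2
 z  0  0  1  2  3  3  3  3  3  3
 z  0  0  1  2  3  3  3  3  3  4
 x  0  1  1  2  3  4  4  4  4  4
 y  0  1  2  2  3  4  5  5  5  5
 y  0  1  2  3  3  4  5  6  6  6
 y  0  1  2  3  3  4  5  6  6  6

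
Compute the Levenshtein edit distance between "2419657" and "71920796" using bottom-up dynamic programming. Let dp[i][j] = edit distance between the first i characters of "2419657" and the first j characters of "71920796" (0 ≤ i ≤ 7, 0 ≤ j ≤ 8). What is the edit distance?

   ''  7  1  9  2  0  7  9  6
''  0  1  2  3  4  5  6  7  8
 2  1  1  2  3  3  4  5  6  7
 4  2  2  2  3  4  4  5  6  7
 1  3  3  2  3  4  5  5  6  7
 9  4  4  3  2  3  4  5  5  6
 6  5  5  4  3  3  4  5  6  5
 5  6  6  5  4  4  4  5  6  6
 7  7  6  6  5  5  5  4  5  6

6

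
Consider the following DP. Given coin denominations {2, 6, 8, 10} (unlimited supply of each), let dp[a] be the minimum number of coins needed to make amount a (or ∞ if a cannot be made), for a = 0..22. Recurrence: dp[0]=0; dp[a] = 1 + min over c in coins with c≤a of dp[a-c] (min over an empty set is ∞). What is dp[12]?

 a  0  1  2  3  4  5  6  7  8  9 10 11 12 13 14 15 16 17 18 19 20 21 22
dp  0  -  1  -  2  -  1  -  1  -  1  -  2  -  2  -  2  -  2  -  2  -  3
(- denotes ∞ / unreachable)

2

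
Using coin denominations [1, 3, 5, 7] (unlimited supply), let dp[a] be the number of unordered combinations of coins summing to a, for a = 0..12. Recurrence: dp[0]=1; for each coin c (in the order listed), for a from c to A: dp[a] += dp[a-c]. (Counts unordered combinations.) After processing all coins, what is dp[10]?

9

after  coin     0     1     2     3     4     5     6     7     8     9    10    11    12
          1     1     1     1     1     1     1     1     1     1     1     1     1     1
          3     1     1     1     2     2     2     3     3     3     4     4     4     5
          5     1     1     1     2     2     3     4     4     5     6     7     8     9
          7     1     1     1     2     2     3     4     5     6     7     9    10    12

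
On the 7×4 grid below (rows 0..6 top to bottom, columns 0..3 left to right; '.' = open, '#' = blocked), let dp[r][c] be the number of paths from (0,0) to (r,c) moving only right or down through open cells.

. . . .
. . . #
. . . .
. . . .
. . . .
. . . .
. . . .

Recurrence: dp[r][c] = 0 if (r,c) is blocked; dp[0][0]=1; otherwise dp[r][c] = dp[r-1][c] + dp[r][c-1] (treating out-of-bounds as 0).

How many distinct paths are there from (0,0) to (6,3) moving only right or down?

80

r\c   0   1   2   3
  0   1   1   1   1
  1   1   2   3   0
  2   1   3   6   6
  3   1   4  10  16
  4   1   5  15  31
  5   1   6  21  52
  6   1   7  28  80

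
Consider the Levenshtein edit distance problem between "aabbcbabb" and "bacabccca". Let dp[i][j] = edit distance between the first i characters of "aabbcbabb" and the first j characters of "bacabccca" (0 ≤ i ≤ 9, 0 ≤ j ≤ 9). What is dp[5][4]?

   ''  b  a  c  a  b  c  c  c  a
''  0  1  2  3  4  5  6  7  8  9
 a  1  1  1  2  3  4  5  6  7  8
 a  2  2  1  2  2  3  4  5  6  7
 b  3  2  2  2  3  2  3  4  5  6
 b  4  3  3  3  3  3  3  4  5  6
 c  5  4  4  3  4  4  3  3  4  5
 b  6  5  5  4  4  4  4  4  4  5
 a  7  6  5  5  4  5  5  5  5  4
 b  8  7  6  6  5  4  5  6  6  5
 b  9  8  7  7  6  5  5  6  7  6

4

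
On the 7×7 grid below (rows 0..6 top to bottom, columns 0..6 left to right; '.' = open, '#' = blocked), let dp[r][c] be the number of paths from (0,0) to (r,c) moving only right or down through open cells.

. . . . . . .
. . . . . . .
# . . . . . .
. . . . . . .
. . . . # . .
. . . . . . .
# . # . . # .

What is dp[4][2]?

r\c   0   1   2   3   4   5   6
  0   1   1   1   1   1   1   1
  1   1   2   3   4   5   6   7
  2   0   2   5   9  14  20  27
  3   0   2   7  16  30  50  77
  4   0   2   9  25   0  50 127
  5   0   2  11  36  36  86 213
  6   0   2   0  36  72   0 213

9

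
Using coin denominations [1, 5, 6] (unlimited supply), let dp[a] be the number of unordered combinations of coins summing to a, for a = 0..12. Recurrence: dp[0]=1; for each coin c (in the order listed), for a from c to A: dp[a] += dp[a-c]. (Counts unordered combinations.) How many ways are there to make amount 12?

6

after  coin     0     1     2     3     4     5     6     7     8     9    10    11    12
          1     1     1     1     1     1     1     1     1     1     1     1     1     1
          5     1     1     1     1     1     2     2     2     2     2     3     3     3
          6     1     1     1     1     1     2     3     3     3     3     4     5     6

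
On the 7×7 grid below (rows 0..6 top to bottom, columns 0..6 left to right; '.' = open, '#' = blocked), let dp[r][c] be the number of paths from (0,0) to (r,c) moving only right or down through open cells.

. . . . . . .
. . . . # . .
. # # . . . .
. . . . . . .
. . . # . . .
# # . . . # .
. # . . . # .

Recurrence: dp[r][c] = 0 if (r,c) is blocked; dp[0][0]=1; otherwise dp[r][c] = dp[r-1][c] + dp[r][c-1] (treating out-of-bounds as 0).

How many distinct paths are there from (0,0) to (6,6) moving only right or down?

r\c   0   1   2   3   4   5   6
  0   1   1   1   1   1   1   1
  1   1   2   3   4   0   1   2
  2   1   0   0   4   4   5   7
  3   1   1   1   5   9  14  21
  4   1   2   3   0   9  23  44
  5   0   0   3   3  12   0  44
  6   0   0   3   6  18   0  44

44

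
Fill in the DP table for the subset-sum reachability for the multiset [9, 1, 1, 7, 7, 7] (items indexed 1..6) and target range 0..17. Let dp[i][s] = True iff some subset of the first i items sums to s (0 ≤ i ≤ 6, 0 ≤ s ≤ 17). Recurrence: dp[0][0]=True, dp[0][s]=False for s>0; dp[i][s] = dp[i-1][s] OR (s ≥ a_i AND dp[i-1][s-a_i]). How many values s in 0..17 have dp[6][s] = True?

12

i\s   0   1   2   3   4   5   6   7   8   9  10  11  12  13  14  15  16  17
  0   T   F   F   F   F   F   F   F   F   F   F   F   F   F   F   F   F   F
  1   T   F   F   F   F   F   F   F   F   T   F   F   F   F   F   F   F   F
  2   T   T   F   F   F   F   F   F   F   T   T   F   F   F   F   F   F   F
  3   T   T   T   F   F   F   F   F   F   T   T   T   F   F   F   F   F   F
  4   T   T   T   F   F   F   F   T   T   T   T   T   F   F   F   F   T   T
  5   T   T   T   F   F   F   F   T   T   T   T   T   F   F   T   T   T   T
  6   T   T   T   F   F   F   F   T   T   T   T   T   F   F   T   T   T   T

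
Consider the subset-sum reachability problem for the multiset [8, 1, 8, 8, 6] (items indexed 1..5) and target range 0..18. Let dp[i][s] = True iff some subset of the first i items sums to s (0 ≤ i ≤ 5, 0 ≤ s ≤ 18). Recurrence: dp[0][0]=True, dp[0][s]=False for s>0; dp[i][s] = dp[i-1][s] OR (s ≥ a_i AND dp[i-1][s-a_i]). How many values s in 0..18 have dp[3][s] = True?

6

i\s   0   1   2   3   4   5   6   7   8   9  10  11  12  13  14  15  16  17  18
  0   T   F   F   F   F   F   F   F   F   F   F   F   F   F   F   F   F   F   F
  1   T   F   F   F   F   F   F   F   T   F   F   F   F   F   F   F   F   F   F
  2   T   T   F   F   F   F   F   F   T   T   F   F   F   F   F   F   F   F   F
  3   T   T   F   F   F   F   F   F   T   T   F   F   F   F   F   F   T   T   F
  4   T   T   F   F   F   F   F   F   T   T   F   F   F   F   F   F   T   T   F
  5   T   T   F   F   F   F   T   T   T   T   F   F   F   F   T   T   T   T   F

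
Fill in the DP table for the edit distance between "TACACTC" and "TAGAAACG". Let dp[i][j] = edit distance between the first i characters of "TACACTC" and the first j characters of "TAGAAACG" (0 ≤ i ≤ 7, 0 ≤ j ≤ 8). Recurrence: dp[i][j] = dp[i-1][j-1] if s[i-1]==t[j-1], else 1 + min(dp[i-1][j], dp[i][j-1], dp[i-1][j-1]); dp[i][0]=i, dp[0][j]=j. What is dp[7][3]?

5

   ''  T  A  G  A  A  A  C  G
''  0  1  2  3  4  5  6  7  8
 T  1  0  1  2  3  4  5  6  7
 A  2  1  0  1  2  3  4  5  6
 C  3  2  1  1  2  3  4  4  5
 A  4  3  2  2  1  2  3  4  5
 C  5  4  3  3  2  2  3  3  4
 T  6  5  4  4  3  3  3  4  4
 C  7  6  5  5  4  4  4  3  4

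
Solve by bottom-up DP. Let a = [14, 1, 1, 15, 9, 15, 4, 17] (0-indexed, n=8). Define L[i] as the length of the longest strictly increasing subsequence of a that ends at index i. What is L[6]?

   i    0    1    2    3    4    5    6    7
a[i]   14    1    1   15    9   15    4   17
L[i]    1    1    1    2    2    3    2    4

2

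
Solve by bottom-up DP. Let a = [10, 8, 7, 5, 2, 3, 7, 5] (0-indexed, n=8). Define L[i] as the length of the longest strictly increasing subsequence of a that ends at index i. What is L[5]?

2

   i    0    1    2    3    4    5    6    7
a[i]   10    8    7    5    2    3    7    5
L[i]    1    1    1    1    1    2    3    3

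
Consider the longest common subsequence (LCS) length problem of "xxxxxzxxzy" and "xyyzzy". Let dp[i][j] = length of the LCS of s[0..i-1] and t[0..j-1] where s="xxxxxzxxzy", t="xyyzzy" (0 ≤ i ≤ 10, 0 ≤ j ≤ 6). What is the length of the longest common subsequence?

4

   ''  x  y  y  z  z  y
''  0  0  0  0  0  0  0
 x  0  1  1  1  1  1  1
 x  0  1  1  1  1  1  1
 x  0  1  1  1  1  1  1
 x  0  1  1  1  1  1  1
 x  0  1  1  1  1  1  1
 z  0  1  1  1  2  2  2
 x  0  1  1  1  2  2  2
 x  0  1  1  1  2  2  2
 z  0  1  1  1  2  3  3
 y  0  1  2  2  2  3  4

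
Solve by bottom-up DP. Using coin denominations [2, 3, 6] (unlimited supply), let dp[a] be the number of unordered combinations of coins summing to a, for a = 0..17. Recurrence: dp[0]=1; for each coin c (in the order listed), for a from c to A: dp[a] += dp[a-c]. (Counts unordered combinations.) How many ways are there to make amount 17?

6

after  coin     0     1     2     3     4     5     6     7     8     9    10    11    12    13    14    15    16    17
          2     1     0     1     0     1     0     1     0     1     0     1     0     1     0     1     0     1     0
          3     1     0     1     1     1     1     2     1     2     2     2     2     3     2     3     3     3     3
          6     1     0     1     1     1     1     3     1     3     3     3     3     6     3     6     6     6     6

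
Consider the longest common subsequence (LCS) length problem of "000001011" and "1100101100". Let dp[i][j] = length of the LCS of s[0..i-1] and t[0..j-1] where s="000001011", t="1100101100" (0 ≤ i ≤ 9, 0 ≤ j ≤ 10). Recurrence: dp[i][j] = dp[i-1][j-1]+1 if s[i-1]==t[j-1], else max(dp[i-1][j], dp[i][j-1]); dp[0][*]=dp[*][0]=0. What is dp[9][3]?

2

   ''  1  1  0  0  1  0  1  1  0  0
''  0  0  0  0  0  0  0  0  0  0  0
 0  0  0  0  1  1  1  1  1  1  1  1
 0  0  0  0  1  2  2  2  2  2  2  2
 0  0  0  0  1  2  2  3  3  3  3  3
 0  0  0  0  1  2  2  3  3  3  4  4
 0  0  0  0  1  2  2  3  3  3  4  5
 1  0  1  1  1  2  3  3  4  4  4  5
 0  0  1  1  2  2  3  4  4  4  5  5
 1  0  1  2  2  2  3  4  5  5  5  5
 1  0  1  2  2  2  3  4  5  6  6  6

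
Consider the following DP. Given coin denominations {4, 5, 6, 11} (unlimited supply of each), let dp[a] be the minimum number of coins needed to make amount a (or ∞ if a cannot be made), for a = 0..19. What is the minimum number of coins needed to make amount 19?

3

 a  0  1  2  3  4  5  6  7  8  9 10 11 12 13 14 15 16 17 18 19
dp  0  -  -  -  1  1  1  -  2  2  2  1  2  3  3  2  2  2  3  3
(- denotes ∞ / unreachable)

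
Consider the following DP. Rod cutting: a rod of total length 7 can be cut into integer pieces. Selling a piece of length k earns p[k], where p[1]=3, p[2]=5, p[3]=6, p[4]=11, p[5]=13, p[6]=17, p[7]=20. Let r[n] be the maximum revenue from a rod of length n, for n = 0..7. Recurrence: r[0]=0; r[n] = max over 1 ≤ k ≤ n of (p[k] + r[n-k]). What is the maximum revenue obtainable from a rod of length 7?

21

   n    0    1    2    3    4    5    6    7
r[n]    0    3    6    9   12   15   18   21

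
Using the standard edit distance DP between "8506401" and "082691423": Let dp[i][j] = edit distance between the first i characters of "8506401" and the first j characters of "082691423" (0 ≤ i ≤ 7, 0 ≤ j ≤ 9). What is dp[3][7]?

   ''  0  8  2  6  9  1  4  2  3
''  0  1  2  3  4  5  6  7  8  9
 8  1  1  1  2  3  4  5  6  7  8
 5  2  2  2  2  3  4  5  6  7  8
 0  3  2  3  3  3  4  5  6  7  8
 6  4  3  3  4  3  4  5  6  7  8
 4  5  4  4  4  4  4  5  5  6  7
 0  6  5  5  5  5  5  5  6  6  7
 1  7  6  6  6  6  6  5  6  7  7

6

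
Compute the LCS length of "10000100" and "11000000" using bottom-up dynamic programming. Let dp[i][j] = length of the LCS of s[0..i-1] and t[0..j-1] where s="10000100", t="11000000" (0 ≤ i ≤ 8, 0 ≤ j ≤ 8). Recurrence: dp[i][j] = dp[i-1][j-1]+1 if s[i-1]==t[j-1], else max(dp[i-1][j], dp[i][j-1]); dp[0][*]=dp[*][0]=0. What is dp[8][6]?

   ''  1  1  0  0  0  0  0  0
''  0  0  0  0  0  0  0  0  0
 1  0  1  1  1  1  1  1  1  1
 0  0  1  1  2  2  2  2  2  2
 0  0  1  1  2  3  3  3  3  3
 0  0  1  1  2  3  4  4  4  4
 0  0  1  1  2  3  4  5  5  5
 1  0  1  2  2  3  4  5  5  5
 0  0  1  2  3  3  4  5  6  6
 0  0  1  2  3  4  4  5  6  7

5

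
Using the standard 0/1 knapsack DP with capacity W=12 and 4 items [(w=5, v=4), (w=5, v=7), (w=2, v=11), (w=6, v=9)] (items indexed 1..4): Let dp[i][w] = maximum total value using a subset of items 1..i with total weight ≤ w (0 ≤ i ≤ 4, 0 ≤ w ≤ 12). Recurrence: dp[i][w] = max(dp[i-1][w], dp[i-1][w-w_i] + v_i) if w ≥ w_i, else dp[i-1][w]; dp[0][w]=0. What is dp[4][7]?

i\w   0   1   2   3   4   5   6   7   8   9  10  11  12
  0   0   0   0   0   0   0   0   0   0   0   0   0   0
  1   0   0   0   0   0   4   4   4   4   4   4   4   4
  2   0   0   0   0   0   7   7   7   7   7  11  11  11
  3   0   0  11  11  11  11  11  18  18  18  18  18  22
  4   0   0  11  11  11  11  11  18  20  20  20  20  22

18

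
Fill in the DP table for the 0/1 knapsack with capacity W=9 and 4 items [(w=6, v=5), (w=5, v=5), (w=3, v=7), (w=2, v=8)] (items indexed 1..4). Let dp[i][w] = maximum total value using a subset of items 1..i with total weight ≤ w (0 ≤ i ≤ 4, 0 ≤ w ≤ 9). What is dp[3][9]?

i\w   0   1   2   3   4   5   6   7   8   9
  0   0   0   0   0   0   0   0   0   0   0
  1   0   0   0   0   0   0   5   5   5   5
  2   0   0   0   0   0   5   5   5   5   5
  3   0   0   0   7   7   7   7   7  12  12
  4   0   0   8   8   8  15  15  15  15  15

12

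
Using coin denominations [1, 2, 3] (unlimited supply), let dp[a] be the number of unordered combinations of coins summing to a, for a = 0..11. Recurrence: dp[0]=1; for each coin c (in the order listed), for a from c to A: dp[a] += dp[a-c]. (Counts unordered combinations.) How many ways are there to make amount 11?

16

after  coin     0     1     2     3     4     5     6     7     8     9    10    11
          1     1     1     1     1     1     1     1     1     1     1     1     1
          2     1     1     2     2     3     3     4     4     5     5     6     6
          3     1     1     2     3     4     5     7     8    10    12    14    16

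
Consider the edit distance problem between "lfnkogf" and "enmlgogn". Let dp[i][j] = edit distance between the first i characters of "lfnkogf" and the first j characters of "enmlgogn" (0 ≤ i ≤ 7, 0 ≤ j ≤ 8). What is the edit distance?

   ''  e  n  m  l  g  o  g  n
''  0  1  2  3  4  5  6  7  8
 l  1  1  2  3  3  4  5  6  7
 f  2  2  2  3  4  4  5  6  7
 n  3  3  2  3  4  5  5  6  6
 k  4  4  3  3  4  5  6  6  7
 o  5  5  4  4  4  5  5  6  7
 g  6  6  5  5  5  4  5  5  6
 f  7  7  6  6  6  5  5  6  6

6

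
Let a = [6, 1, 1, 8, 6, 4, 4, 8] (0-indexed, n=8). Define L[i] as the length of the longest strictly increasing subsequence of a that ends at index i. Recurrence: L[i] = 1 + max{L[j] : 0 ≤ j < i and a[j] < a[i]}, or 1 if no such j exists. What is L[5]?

2

   i    0    1    2    3    4    5    6    7
a[i]    6    1    1    8    6    4    4    8
L[i]    1    1    1    2    2    2    2    3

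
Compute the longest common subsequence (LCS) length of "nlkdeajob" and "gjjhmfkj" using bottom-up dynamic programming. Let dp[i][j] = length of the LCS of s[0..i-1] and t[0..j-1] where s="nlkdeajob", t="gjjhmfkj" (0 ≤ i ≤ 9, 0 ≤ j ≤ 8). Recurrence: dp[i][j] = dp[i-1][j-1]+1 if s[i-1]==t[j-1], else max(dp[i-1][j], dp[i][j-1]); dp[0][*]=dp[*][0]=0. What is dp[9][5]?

1

   ''  g  j  j  h  m  f  k  j
''  0  0  0  0  0  0  0  0  0
 n  0  0  0  0  0  0  0  0  0
 l  0  0  0  0  0  0  0  0  0
 k  0  0  0  0  0  0  0  1  1
 d  0  0  0  0  0  0  0  1  1
 e  0  0  0  0  0  0  0  1  1
 a  0  0  0  0  0  0  0  1  1
 j  0  0  1  1  1  1  1  1  2
 o  0  0  1  1  1  1  1  1  2
 b  0  0  1  1  1  1  1  1  2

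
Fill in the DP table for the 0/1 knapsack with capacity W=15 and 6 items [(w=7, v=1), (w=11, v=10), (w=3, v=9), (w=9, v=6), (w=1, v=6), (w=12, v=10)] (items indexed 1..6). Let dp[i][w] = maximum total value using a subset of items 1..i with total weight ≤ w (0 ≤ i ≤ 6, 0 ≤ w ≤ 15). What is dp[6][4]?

15

i\w   0   1   2   3   4   5   6   7   8   9  10  11  12  13  14  15
  0   0   0   0   0   0   0   0   0   0   0   0   0   0   0   0   0
  1   0   0   0   0   0   0   0   1   1   1   1   1   1   1   1   1
  2   0   0   0   0   0   0   0   1   1   1   1  10  10  10  10  10
  3   0   0   0   9   9   9   9   9   9   9  10  10  10  10  19  19
  4   0   0   0   9   9   9   9   9   9   9  10  10  15  15  19  19
  5   0   6   6   9  15  15  15  15  15  15  15  16  16  21  21  25
  6   0   6   6   9  15  15  15  15  15  15  15  16  16  21  21  25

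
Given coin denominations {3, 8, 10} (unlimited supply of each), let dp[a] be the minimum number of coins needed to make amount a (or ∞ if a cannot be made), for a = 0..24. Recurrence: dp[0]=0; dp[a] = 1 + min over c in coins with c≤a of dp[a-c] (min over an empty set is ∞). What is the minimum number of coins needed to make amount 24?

 a  0  1  2  3  4  5  6  7  8  9 10 11 12 13 14 15 16 17 18 19 20 21 22 23 24
dp  0  -  -  1  -  -  2  -  1  3  1  2  4  2  3  5  2  4  2  3  2  3  4  3  3
(- denotes ∞ / unreachable)

3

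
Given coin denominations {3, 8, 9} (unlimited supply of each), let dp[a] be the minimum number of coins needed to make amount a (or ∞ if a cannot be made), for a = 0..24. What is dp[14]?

3

 a  0  1  2  3  4  5  6  7  8  9 10 11 12 13 14 15 16 17 18 19 20 21 22 23 24
dp  0  -  -  1  -  -  2  -  1  1  -  2  2  -  3  3  2  2  2  3  3  3  4  4  3
(- denotes ∞ / unreachable)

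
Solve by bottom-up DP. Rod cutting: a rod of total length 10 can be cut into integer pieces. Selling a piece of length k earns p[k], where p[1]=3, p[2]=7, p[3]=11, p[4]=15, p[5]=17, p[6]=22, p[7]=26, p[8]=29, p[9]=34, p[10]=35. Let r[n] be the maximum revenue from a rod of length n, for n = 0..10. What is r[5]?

18

   n    0    1    2    3    4    5    6    7    8    9   10
r[n]    0    3    7   11   15   18   22   26   30   34   37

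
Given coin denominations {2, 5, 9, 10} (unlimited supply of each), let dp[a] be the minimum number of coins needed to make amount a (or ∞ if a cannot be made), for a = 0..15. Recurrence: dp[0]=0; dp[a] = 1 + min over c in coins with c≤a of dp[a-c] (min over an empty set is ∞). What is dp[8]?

 a  0  1  2  3  4  5  6  7  8  9 10 11 12 13 14 15
dp  0  -  1  -  2  1  3  2  4  1  1  2  2  3  2  2
(- denotes ∞ / unreachable)

4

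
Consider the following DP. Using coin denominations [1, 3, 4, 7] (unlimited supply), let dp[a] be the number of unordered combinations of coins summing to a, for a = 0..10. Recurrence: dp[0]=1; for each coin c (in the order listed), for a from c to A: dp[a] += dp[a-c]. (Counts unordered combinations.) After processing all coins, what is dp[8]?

after  coin     0     1     2     3     4     5     6     7     8     9    10
          1     1     1     1     1     1     1     1     1     1     1     1
          3     1     1     1     2     2     2     3     3     3     4     4
          4     1     1     1     2     3     3     4     5     6     7     8
          7     1     1     1     2     3     3     4     6     7     8    10

7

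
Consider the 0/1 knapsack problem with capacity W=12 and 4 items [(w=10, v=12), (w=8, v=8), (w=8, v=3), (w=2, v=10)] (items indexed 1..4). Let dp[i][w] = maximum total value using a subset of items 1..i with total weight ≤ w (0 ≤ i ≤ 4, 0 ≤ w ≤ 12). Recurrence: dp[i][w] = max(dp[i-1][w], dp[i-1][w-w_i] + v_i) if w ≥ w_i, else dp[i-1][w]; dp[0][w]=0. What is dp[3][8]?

8

i\w   0   1   2   3   4   5   6   7   8   9  10  11  12
  0   0   0   0   0   0   0   0   0   0   0   0   0   0
  1   0   0   0   0   0   0   0   0   0   0  12  12  12
  2   0   0   0   0   0   0   0   0   8   8  12  12  12
  3   0   0   0   0   0   0   0   0   8   8  12  12  12
  4   0   0  10  10  10  10  10  10  10  10  18  18  22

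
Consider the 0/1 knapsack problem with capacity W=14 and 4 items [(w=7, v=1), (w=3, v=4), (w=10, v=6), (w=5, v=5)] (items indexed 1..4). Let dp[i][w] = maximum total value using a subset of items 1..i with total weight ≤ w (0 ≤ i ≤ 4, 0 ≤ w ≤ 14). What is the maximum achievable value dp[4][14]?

i\w   0   1   2   3   4   5   6   7   8   9  10  11  12  13  14
  0   0   0   0   0   0   0   0   0   0   0   0   0   0   0   0
  1   0   0   0   0   0   0   0   1   1   1   1   1   1   1   1
  2   0   0   0   4   4   4   4   4   4   4   5   5   5   5   5
  3   0   0   0   4   4   4   4   4   4   4   6   6   6  10  10
  4   0   0   0   4   4   5   5   5   9   9   9   9   9  10  10

10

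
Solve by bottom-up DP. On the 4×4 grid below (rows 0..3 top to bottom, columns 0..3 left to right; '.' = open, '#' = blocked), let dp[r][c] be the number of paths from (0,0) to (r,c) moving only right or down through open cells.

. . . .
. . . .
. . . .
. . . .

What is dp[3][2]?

10

r\c   0   1   2   3
  0   1   1   1   1
  1   1   2   3   4
  2   1   3   6  10
  3   1   4  10  20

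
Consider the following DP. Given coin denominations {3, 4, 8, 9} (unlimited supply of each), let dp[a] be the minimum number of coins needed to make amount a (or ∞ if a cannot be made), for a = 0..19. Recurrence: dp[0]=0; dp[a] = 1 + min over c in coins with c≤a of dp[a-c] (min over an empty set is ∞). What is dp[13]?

2

 a  0  1  2  3  4  5  6  7  8  9 10 11 12 13 14 15 16 17 18 19
dp  0  -  -  1  1  -  2  2  1  1  3  2  2  2  3  3  2  2  2  3
(- denotes ∞ / unreachable)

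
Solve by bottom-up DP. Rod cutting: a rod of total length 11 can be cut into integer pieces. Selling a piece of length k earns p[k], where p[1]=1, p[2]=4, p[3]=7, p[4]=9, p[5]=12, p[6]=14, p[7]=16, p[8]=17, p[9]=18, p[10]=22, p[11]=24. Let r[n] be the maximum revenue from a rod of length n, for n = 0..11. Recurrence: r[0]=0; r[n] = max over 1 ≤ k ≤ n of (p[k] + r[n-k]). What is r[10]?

24

   n    0    1    2    3    4    5    6    7    8    9   10   11
r[n]    0    1    4    7    9   12   14   16   19   21   24   26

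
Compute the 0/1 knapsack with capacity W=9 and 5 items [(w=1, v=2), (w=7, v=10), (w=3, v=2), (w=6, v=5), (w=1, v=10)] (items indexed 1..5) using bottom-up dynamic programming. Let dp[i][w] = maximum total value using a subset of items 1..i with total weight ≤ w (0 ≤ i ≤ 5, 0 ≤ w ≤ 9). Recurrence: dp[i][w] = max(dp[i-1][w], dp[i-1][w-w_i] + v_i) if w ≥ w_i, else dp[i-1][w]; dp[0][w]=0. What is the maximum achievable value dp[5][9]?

22

i\w   0   1   2   3   4   5   6   7   8   9
  0   0   0   0   0   0   0   0   0   0   0
  1   0   2   2   2   2   2   2   2   2   2
  2   0   2   2   2   2   2   2  10  12  12
  3   0   2   2   2   4   4   4  10  12  12
  4   0   2   2   2   4   4   5  10  12  12
  5   0  10  12  12  12  14  14  15  20  22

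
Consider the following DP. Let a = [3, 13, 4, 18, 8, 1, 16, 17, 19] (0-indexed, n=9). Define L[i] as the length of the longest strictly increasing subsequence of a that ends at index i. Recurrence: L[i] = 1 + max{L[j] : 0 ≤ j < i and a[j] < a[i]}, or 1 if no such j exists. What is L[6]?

   i    0    1    2    3    4    5    6    7    8
a[i]    3   13    4   18    8    1   16   17   19
L[i]    1    2    2    3    3    1    4    5    6

4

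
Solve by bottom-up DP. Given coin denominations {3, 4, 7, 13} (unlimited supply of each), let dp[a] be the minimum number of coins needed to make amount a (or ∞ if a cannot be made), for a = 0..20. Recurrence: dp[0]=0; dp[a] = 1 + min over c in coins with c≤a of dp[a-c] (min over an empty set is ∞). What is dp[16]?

 a  0  1  2  3  4  5  6  7  8  9 10 11 12 13 14 15 16 17 18 19 20
dp  0  -  -  1  1  -  2  1  2  3  2  2  3  1  2  3  2  2  3  3  2
(- denotes ∞ / unreachable)

2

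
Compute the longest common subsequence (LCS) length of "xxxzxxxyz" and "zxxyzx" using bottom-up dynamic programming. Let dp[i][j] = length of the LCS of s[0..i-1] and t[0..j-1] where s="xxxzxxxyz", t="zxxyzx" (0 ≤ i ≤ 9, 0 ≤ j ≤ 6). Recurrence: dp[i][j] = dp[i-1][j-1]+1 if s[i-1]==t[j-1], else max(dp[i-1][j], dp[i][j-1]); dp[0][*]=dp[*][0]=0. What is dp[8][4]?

4

   ''  z  x  x  y  z  x
''  0  0  0  0  0  0  0
 x  0  0  1  1  1  1  1
 x  0  0  1  2  2  2  2
 x  0  0  1  2  2  2  3
 z  0  1  1  2  2  3  3
 x  0  1  2  2  2  3  4
 x  0  1  2  3  3  3  4
 x  0  1  2  3  3  3  4
 y  0  1  2  3  4  4  4
 z  0  1  2  3  4  5  5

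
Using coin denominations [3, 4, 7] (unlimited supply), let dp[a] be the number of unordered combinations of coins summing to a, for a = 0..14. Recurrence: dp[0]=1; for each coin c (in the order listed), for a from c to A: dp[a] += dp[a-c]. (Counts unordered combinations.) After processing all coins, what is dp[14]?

after  coin     0     1     2     3     4     5     6     7     8     9    10    11    12    13    14
          3     1     0     0     1     0     0     1     0     0     1     0     0     1     0     0
          4     1     0     0     1     1     0     1     1     1     1     1     1     2     1     1
          7     1     0     0     1     1     0     1     2     1     1     2     2     2     2     3

3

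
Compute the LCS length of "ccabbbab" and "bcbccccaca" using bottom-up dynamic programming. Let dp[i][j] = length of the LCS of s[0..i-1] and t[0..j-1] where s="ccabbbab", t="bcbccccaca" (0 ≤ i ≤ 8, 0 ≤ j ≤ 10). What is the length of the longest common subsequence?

4

   ''  b  c  b  c  c  c  c  a  c  a
''  0  0  0  0  0  0  0  0  0  0  0
 c  0  0  1  1  1  1  1  1  1  1  1
 c  0  0  1  1  2  2  2  2  2  2  2
 a  0  0  1  1  2  2  2  2  3  3  3
 b  0  1  1  2  2  2  2  2  3  3  3
 b  0  1  1  2  2  2  2  2  3  3  3
 b  0  1  1  2  2  2  2  2  3  3  3
 a  0  1  1  2  2  2  2  2  3  3  4
 b  0  1  1  2  2  2  2  2  3  3  4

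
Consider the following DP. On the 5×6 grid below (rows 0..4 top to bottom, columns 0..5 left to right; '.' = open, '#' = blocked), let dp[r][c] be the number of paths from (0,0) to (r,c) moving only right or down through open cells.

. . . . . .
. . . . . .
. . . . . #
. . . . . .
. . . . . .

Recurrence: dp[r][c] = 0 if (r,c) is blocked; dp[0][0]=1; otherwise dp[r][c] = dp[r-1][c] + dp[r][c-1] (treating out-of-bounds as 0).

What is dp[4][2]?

15

r\c   0   1   2   3   4   5
  0   1   1   1   1   1   1
  1   1   2   3   4   5   6
  2   1   3   6  10  15   0
  3   1   4  10  20  35  35
  4   1   5  15  35  70 105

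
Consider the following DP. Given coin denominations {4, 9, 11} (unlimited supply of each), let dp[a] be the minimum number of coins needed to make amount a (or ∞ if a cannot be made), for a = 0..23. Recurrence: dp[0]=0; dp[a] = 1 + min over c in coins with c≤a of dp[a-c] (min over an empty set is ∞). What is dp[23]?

 a  0  1  2  3  4  5  6  7  8  9 10 11 12 13 14 15 16 17 18 19 20 21 22 23
dp  0  -  -  -  1  -  -  -  2  1  -  1  3  2  -  2  4  3  2  3  2  4  2  4
(- denotes ∞ / unreachable)

4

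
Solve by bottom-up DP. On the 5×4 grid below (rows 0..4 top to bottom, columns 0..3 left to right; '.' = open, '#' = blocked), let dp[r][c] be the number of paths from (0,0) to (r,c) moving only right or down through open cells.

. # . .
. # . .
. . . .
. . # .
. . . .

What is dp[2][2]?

r\c   0   1   2   3
  0   1   0   0   0
  1   1   0   0   0
  2   1   1   1   1
  3   1   2   0   1
  4   1   3   3   4

1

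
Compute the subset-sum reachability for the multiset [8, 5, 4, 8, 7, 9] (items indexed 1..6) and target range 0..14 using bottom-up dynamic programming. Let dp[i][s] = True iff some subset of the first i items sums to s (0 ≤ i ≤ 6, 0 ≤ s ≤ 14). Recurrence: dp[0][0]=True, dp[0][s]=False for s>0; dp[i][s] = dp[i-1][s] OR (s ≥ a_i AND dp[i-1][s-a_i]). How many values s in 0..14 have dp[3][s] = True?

i\s   0   1   2   3   4   5   6   7   8   9  10  11  12  13  14
  0   T   F   F   F   F   F   F   F   F   F   F   F   F   F   F
  1   T   F   F   F   F   F   F   F   T   F   F   F   F   F   F
  2   T   F   F   F   F   T   F   F   T   F   F   F   F   T   F
  3   T   F   F   F   T   T   F   F   T   T   F   F   T   T   F
  4   T   F   F   F   T   T   F   F   T   T   F   F   T   T   F
  5   T   F   F   F   T   T   F   T   T   T   F   T   T   T   F
  6   T   F   F   F   T   T   F   T   T   T   F   T   T   T   T

7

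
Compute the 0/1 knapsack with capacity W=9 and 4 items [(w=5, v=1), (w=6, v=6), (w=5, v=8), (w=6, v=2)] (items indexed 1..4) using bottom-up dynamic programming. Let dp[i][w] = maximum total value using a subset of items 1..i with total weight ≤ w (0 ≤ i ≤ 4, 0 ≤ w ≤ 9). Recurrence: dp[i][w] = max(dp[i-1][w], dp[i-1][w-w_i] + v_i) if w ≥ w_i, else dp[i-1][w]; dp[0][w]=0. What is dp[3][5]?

i\w   0   1   2   3   4   5   6   7   8   9
  0   0   0   0   0   0   0   0   0   0   0
  1   0   0   0   0   0   1   1   1   1   1
  2   0   0   0   0   0   1   6   6   6   6
  3   0   0   0   0   0   8   8   8   8   8
  4   0   0   0   0   0   8   8   8   8   8

8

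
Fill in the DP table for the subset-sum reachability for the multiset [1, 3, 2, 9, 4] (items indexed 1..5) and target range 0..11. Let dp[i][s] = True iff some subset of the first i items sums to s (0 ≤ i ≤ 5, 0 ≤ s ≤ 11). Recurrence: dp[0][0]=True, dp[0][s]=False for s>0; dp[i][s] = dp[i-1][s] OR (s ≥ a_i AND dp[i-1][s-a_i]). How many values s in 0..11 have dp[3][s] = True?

i\s   0   1   2   3   4   5   6   7   8   9  10  11
  0   T   F   F   F   F   F   F   F   F   F   F   F
  1   T   T   F   F   F   F   F   F   F   F   F   F
  2   T   T   F   T   T   F   F   F   F   F   F   F
  3   T   T   T   T   T   T   T   F   F   F   F   F
  4   T   T   T   T   T   T   T   F   F   T   T   T
  5   T   T   T   T   T   T   T   T   T   T   T   T

7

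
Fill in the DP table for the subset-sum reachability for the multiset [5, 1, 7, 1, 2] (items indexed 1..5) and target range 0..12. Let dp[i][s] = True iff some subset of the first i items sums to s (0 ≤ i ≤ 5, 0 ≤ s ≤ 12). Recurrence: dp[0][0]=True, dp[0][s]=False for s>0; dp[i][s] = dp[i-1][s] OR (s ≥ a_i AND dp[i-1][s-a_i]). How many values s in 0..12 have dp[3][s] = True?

i\s   0   1   2   3   4   5   6   7   8   9  10  11  12
  0   T   F   F   F   F   F   F   F   F   F   F   F   F
  1   T   F   F   F   F   T   F   F   F   F   F   F   F
  2   T   T   F   F   F   T   T   F   F   F   F   F   F
  3   T   T   F   F   F   T   T   T   T   F   F   F   T
  4   T   T   T   F   F   T   T   T   T   T   F   F   T
  5   T   T   T   T   T   T   T   T   T   T   T   T   T

7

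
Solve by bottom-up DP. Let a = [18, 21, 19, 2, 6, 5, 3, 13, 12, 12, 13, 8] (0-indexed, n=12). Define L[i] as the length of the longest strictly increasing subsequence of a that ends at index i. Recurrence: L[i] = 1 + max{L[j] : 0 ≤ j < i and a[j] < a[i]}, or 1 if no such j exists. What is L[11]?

   i    0    1    2    3    4    5    6    7    8    9   10   11
a[i]   18   21   19    2    6    5    3   13   12   12   13    8
L[i]    1    2    2    1    2    2    2    3    3    3    4    3

3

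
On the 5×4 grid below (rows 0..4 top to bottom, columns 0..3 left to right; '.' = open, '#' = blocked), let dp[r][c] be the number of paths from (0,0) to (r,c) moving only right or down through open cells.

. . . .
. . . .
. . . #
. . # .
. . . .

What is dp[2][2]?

r\c   0   1   2   3
  0   1   1   1   1
  1   1   2   3   4
  2   1   3   6   0
  3   1   4   0   0
  4   1   5   5   5

6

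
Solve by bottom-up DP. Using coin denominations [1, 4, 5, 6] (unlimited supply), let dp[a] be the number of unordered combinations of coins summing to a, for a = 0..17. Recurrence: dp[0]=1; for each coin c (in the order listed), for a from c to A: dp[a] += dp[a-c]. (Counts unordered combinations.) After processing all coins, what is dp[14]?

after  coin     0     1     2     3     4     5     6     7     8     9    10    11    12    13    14    15    16    17
          1     1     1     1     1     1     1     1     1     1     1     1     1     1     1     1     1     1     1
          4     1     1     1     1     2     2     2     2     3     3     3     3     4     4     4     4     5     5
          5     1     1     1     1     2     3     3     3     4     5     6     6     7     8     9    10    11    12
          6     1     1     1     1     2     3     4     4     5     6     8     9    11    12    14    16    19    21

14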